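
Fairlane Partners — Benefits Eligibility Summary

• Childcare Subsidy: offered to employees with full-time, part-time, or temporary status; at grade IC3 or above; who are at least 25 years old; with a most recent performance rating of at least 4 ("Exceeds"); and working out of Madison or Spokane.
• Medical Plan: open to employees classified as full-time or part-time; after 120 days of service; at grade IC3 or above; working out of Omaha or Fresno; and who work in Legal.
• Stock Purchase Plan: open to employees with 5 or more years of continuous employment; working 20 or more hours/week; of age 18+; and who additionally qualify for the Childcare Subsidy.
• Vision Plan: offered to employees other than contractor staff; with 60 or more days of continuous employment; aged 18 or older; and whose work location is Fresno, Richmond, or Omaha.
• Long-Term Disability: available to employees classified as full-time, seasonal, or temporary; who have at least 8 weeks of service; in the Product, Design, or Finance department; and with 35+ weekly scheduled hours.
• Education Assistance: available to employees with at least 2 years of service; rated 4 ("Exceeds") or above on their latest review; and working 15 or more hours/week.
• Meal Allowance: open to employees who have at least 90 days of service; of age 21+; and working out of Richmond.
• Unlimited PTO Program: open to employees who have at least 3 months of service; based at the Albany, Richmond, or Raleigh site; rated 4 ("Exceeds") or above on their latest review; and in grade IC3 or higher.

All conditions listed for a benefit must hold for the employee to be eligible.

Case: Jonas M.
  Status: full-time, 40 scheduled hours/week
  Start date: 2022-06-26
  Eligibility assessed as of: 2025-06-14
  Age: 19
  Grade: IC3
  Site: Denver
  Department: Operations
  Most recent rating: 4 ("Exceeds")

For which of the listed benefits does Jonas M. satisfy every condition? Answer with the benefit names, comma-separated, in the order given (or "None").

Service from 2022-06-26 to 2025-06-14: 1084 days.
Childcare Subsidy — status full-time ✓; grade IC3 ≥ IC3 ✓; age 19 < 25 ✗ → not eligible.
Medical Plan — status full-time ✓; service 1084 days ≥ 120 days ✓; grade IC3 ≥ IC3 ✓; site Denver ✗ (not Omaha or Fresno) → not eligible.
Stock Purchase Plan — service 1084 days < 5 years (≈1825 days) ✗ → not eligible.
Vision Plan — status full-time ✓ (not excluded); service 1084 days ≥ 60 days ✓; age 19 ≥ 18 ✓; site Denver ✗ (not Fresno, Richmond, or Omaha) → not eligible.
Long-Term Disability — status full-time ✓; service 1084 days ≥ 8 weeks (≈56 days) ✓; dept Operations ✗ → not eligible.
Education Assistance — service 1084 days ≥ 2 years (≈730 days) ✓; rating 4 ≥ 4 ✓; 40 hrs/wk ≥ 15 ✓ → eligible.
Meal Allowance — service 1084 days ≥ 90 days ✓; age 19 < 21 ✗ → not eligible.
Unlimited PTO Program — service 1084 days ≥ 3 months (≈90 days) ✓; site Denver ✗ (not Albany, Richmond, or Raleigh) → not eligible.

Education Assistance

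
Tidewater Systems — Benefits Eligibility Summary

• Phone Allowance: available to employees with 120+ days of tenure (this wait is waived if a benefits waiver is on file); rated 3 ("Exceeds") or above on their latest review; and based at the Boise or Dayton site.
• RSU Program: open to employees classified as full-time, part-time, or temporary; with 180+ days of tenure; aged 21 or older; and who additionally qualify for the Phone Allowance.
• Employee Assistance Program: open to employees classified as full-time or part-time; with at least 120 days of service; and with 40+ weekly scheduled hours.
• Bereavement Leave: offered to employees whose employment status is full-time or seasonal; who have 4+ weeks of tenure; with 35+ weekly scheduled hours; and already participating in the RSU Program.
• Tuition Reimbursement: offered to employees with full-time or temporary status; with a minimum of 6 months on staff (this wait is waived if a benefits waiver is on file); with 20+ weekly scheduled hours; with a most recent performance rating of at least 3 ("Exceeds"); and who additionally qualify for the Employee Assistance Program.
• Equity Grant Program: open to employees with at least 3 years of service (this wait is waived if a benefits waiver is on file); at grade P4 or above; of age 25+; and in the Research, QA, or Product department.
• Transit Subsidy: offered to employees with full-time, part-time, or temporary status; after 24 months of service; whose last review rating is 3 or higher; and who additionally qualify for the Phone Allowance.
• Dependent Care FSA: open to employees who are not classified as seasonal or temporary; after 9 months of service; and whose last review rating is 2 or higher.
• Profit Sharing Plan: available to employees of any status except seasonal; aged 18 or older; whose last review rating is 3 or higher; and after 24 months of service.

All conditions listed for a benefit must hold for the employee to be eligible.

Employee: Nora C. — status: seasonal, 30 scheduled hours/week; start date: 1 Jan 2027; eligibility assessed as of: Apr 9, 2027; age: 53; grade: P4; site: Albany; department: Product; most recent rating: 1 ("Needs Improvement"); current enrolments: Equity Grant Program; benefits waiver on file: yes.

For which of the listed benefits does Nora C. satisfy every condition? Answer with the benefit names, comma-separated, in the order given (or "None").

Equity Grant Program

Service from 1 Jan 2027 to Apr 9, 2027: 98 days.
Phone Allowance — benefits waiver on file ✓; rating 1 < 3 ✗ → not eligible.
RSU Program — status seasonal ✗ (requires full-time, part-time, or temporary) → not eligible.
Employee Assistance Program — status seasonal ✗ (requires full-time or part-time) → not eligible.
Bereavement Leave — status seasonal ✓; service 98 days ≥ 4 weeks (≈28 days) ✓; 30 hrs/wk < 35 ✗ → not eligible.
Tuition Reimbursement — status seasonal ✗ (requires full-time or temporary) → not eligible.
Equity Grant Program — benefits waiver on file ✓; grade P4 ≥ P4 ✓; age 53 ≥ 25 ✓; dept Product ✓ → eligible.
Transit Subsidy — status seasonal ✗ (requires full-time, part-time, or temporary) → not eligible.
Dependent Care FSA — status seasonal ✗ (excluded) → not eligible.
Profit Sharing Plan — status seasonal ✗ (excluded) → not eligible.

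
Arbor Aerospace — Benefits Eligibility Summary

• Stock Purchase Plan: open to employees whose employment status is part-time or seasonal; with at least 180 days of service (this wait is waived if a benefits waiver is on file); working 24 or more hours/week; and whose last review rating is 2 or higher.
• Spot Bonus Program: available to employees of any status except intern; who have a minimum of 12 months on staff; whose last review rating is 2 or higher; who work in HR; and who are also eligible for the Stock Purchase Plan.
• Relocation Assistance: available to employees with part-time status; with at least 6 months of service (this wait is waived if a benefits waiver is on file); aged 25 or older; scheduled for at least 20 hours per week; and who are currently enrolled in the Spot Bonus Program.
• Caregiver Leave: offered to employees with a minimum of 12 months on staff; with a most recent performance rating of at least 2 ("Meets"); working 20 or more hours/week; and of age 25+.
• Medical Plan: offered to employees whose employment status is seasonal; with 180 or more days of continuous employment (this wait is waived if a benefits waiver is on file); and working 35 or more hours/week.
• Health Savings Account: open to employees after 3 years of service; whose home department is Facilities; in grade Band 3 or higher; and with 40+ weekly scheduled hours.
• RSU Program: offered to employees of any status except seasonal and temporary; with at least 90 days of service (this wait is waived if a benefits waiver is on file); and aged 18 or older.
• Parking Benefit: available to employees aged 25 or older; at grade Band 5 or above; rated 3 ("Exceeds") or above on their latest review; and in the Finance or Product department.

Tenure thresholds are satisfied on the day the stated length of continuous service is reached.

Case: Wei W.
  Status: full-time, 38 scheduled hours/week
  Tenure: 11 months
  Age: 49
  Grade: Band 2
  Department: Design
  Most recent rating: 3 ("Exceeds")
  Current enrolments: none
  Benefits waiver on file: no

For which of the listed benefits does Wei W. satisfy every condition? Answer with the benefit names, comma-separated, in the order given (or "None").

RSU Program

Stock Purchase Plan — status full-time ✗ (requires part-time or seasonal) → not eligible.
Spot Bonus Program — status full-time ✓ (not excluded); service 11 months < 12 months ✗ → not eligible.
Relocation Assistance — status full-time ✗ (requires part-time) → not eligible.
Caregiver Leave — service 11 months < 12 months ✗ → not eligible.
Medical Plan — status full-time ✗ (requires seasonal) → not eligible.
Health Savings Account — service 11 months < 3 years (≈1095 days) ✗ → not eligible.
RSU Program — status full-time ✓ (not excluded); no waiver, service 11 months ≥ 90 days ✓; age 49 ≥ 18 ✓ → eligible.
Parking Benefit — age 49 ≥ 25 ✓; grade Band 2 < Band 5 ✗ → not eligible.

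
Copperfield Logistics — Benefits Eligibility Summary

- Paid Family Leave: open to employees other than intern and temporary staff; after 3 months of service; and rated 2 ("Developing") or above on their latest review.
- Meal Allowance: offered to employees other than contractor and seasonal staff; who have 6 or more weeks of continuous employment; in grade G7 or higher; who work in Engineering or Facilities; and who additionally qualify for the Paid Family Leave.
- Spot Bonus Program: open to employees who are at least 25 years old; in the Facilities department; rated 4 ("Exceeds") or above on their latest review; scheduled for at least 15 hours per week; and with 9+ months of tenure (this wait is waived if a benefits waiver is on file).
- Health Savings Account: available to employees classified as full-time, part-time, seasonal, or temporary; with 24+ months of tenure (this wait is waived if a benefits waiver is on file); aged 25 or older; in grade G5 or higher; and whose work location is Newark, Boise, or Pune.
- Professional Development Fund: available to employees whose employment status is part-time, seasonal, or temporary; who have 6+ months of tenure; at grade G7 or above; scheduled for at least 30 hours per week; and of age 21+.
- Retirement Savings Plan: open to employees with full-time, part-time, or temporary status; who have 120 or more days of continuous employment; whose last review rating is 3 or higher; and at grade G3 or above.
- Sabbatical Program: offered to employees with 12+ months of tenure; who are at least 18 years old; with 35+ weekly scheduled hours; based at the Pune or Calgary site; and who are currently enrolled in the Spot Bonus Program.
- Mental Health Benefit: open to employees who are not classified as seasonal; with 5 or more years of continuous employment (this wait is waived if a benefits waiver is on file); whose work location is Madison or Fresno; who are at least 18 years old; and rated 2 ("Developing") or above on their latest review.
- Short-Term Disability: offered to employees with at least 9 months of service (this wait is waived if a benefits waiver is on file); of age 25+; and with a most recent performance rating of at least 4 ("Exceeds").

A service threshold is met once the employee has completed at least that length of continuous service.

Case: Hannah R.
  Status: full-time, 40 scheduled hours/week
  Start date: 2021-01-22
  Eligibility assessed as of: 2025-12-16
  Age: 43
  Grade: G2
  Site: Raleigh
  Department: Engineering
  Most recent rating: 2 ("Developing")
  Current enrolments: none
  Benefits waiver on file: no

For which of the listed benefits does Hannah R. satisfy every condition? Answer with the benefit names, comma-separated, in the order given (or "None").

Paid Family Leave

Service from 2021-01-22 to 2025-12-16: 1789 days.
Paid Family Leave — status full-time ✓ (not excluded); service 1789 days ≥ 3 months (≈90 days) ✓; rating 2 ≥ 2 ✓ → eligible.
Meal Allowance — status full-time ✓ (not excluded); service 1789 days ≥ 6 weeks (≈42 days) ✓; grade G2 < G7 ✗ → not eligible.
Spot Bonus Program — age 43 ≥ 25 ✓; dept Engineering ✗ → not eligible.
Health Savings Account — status full-time ✓; no waiver, service 1789 days ≥ 24 months (≈720 days) ✓; age 43 ≥ 25 ✓; grade G2 < G5 ✗ → not eligible.
Professional Development Fund — status full-time ✗ (requires part-time, seasonal, or temporary) → not eligible.
Retirement Savings Plan — status full-time ✓; service 1789 days ≥ 120 days ✓; rating 2 < 3 ✗ → not eligible.
Sabbatical Program — service 1789 days ≥ 12 months (≈360 days) ✓; age 43 ≥ 18 ✓; 40 hrs/wk ≥ 35 ✓; site Raleigh ✗ (not Pune or Calgary) → not eligible.
Mental Health Benefit — status full-time ✓ (not excluded); no waiver, service 1789 days < 5 years (≈1825 days) ✗ → not eligible.
Short-Term Disability — no waiver, service 1789 days ≥ 9 months (≈270 days) ✓; age 43 ≥ 25 ✓; rating 2 < 4 ✗ → not eligible.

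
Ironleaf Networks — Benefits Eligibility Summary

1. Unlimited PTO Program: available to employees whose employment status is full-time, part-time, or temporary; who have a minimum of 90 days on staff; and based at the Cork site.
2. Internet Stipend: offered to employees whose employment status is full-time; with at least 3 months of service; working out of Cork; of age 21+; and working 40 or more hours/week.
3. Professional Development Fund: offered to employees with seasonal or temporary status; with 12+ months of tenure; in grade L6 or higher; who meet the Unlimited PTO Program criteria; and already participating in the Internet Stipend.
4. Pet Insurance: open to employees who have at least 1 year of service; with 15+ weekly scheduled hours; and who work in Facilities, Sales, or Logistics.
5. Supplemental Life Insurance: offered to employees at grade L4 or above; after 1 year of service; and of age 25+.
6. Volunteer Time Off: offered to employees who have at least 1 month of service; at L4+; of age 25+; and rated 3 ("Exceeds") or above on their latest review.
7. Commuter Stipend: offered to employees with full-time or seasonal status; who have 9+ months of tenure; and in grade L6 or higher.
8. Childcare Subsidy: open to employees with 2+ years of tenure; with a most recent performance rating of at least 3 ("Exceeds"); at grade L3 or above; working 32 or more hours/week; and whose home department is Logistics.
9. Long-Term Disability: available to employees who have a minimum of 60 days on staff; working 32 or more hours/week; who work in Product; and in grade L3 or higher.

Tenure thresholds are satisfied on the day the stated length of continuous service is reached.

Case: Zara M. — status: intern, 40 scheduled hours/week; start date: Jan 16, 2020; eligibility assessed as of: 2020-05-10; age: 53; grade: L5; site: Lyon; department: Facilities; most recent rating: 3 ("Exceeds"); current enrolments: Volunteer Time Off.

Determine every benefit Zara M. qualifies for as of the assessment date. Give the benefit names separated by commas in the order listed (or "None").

Service from Jan 16, 2020 to 2020-05-10: 115 days.
Unlimited PTO Program — status intern ✗ (requires full-time, part-time, or temporary) → not eligible.
Internet Stipend — status intern ✗ (requires full-time) → not eligible.
Professional Development Fund — status intern ✗ (requires seasonal or temporary) → not eligible.
Pet Insurance — service 115 days < 1 year (≈365 days) ✗ → not eligible.
Supplemental Life Insurance — grade L5 ≥ L4 ✓; service 115 days < 1 year (≈365 days) ✗ → not eligible.
Volunteer Time Off — service 115 days ≥ 1 month (≈30 days) ✓; grade L5 ≥ L4 ✓; age 53 ≥ 25 ✓; rating 3 ≥ 3 ✓ → eligible.
Commuter Stipend — status intern ✗ (requires full-time or seasonal) → not eligible.
Childcare Subsidy — service 115 days < 2 years (≈730 days) ✗ → not eligible.
Long-Term Disability — service 115 days ≥ 60 days ✓; 40 hrs/wk ≥ 32 ✓; dept Facilities ✗ → not eligible.

Volunteer Time Off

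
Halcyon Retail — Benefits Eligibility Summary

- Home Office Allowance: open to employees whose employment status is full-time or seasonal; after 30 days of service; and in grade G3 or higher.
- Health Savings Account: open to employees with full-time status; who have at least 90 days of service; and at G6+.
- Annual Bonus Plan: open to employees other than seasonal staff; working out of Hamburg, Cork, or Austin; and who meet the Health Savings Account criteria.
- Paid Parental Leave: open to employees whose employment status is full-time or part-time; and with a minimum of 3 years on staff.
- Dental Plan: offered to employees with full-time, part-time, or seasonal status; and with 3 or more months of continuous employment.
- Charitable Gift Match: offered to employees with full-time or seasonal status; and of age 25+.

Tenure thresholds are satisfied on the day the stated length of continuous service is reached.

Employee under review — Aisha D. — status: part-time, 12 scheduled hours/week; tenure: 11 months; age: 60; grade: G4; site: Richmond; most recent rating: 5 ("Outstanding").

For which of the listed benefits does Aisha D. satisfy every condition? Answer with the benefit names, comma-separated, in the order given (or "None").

Home Office Allowance — status part-time ✗ (requires full-time or seasonal) → not eligible.
Health Savings Account — status part-time ✗ (requires full-time) → not eligible.
Annual Bonus Plan — status part-time ✓ (not excluded); site Richmond ✗ (not Hamburg, Cork, or Austin) → not eligible.
Paid Parental Leave — status part-time ✓; service 11 months < 3 years (≈1095 days) ✗ → not eligible.
Dental Plan — status part-time ✓; service 11 months ≥ 3 months ✓ → eligible.
Charitable Gift Match — status part-time ✗ (requires full-time or seasonal) → not eligible.

Dental Plan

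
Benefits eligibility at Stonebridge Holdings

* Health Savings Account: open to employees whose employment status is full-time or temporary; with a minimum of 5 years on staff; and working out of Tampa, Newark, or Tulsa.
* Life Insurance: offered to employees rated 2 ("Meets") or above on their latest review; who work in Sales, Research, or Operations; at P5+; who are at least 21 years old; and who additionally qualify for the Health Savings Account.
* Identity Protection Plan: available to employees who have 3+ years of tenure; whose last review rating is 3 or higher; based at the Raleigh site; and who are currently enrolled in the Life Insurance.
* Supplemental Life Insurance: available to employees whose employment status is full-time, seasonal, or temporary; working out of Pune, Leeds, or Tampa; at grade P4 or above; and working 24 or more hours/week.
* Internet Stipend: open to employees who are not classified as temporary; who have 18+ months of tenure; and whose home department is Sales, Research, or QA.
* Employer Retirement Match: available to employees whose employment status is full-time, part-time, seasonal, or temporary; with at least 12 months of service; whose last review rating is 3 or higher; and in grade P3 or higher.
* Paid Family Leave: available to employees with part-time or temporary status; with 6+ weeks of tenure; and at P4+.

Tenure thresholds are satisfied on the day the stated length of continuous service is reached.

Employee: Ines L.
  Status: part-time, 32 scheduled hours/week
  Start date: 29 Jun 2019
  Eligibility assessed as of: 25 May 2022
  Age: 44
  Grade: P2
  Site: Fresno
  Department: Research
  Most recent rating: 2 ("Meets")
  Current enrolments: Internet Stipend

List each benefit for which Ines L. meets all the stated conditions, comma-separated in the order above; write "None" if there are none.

Service from 29 Jun 2019 to 25 May 2022: 1061 days.
Health Savings Account — status part-time ✗ (requires full-time or temporary) → not eligible.
Life Insurance — rating 2 ≥ 2 ✓; dept Research ✓; grade P2 < P5 ✗ → not eligible.
Identity Protection Plan — service 1061 days < 3 years (≈1095 days) ✗ → not eligible.
Supplemental Life Insurance — status part-time ✗ (requires full-time, seasonal, or temporary) → not eligible.
Internet Stipend — status part-time ✓ (not excluded); service 1061 days ≥ 18 months (≈540 days) ✓; dept Research ✓ → eligible.
Employer Retirement Match — status part-time ✓; service 1061 days ≥ 12 months (≈360 days) ✓; rating 2 < 3 ✗ → not eligible.
Paid Family Leave — status part-time ✓; service 1061 days ≥ 6 weeks (≈42 days) ✓; grade P2 < P4 ✗ → not eligible.

Internet Stipend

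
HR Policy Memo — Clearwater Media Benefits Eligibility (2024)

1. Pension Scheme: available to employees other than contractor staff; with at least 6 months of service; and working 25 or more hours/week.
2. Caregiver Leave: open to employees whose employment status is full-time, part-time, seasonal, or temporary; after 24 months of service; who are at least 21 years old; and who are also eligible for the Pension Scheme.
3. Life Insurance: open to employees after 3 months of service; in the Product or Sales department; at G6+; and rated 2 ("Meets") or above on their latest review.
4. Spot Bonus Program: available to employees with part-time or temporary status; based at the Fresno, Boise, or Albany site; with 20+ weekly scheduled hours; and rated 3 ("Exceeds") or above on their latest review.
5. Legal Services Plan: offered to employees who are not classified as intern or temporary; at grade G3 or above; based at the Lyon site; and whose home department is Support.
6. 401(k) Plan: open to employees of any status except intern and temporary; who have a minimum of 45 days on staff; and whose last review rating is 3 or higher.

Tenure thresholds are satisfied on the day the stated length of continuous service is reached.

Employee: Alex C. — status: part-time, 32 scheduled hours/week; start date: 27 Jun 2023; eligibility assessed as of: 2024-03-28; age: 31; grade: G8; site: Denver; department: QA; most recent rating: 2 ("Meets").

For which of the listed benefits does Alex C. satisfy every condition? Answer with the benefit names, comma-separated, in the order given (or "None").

Service from 27 Jun 2023 to 2024-03-28: 275 days.
Pension Scheme — status part-time ✓ (not excluded); service 275 days ≥ 6 months (≈180 days) ✓; 32 hrs/wk ≥ 25 ✓ → eligible.
Caregiver Leave — status part-time ✓; service 275 days < 24 months (≈720 days) ✗ → not eligible.
Life Insurance — service 275 days ≥ 3 months (≈90 days) ✓; dept QA ✗ → not eligible.
Spot Bonus Program — status part-time ✓; site Denver ✗ (not Fresno, Boise, or Albany) → not eligible.
Legal Services Plan — status part-time ✓ (not excluded); grade G8 ≥ G3 ✓; site Denver ✗ (not Lyon) → not eligible.
401(k) Plan — status part-time ✓ (not excluded); service 275 days ≥ 45 days ✓; rating 2 < 3 ✗ → not eligible.

Pension Scheme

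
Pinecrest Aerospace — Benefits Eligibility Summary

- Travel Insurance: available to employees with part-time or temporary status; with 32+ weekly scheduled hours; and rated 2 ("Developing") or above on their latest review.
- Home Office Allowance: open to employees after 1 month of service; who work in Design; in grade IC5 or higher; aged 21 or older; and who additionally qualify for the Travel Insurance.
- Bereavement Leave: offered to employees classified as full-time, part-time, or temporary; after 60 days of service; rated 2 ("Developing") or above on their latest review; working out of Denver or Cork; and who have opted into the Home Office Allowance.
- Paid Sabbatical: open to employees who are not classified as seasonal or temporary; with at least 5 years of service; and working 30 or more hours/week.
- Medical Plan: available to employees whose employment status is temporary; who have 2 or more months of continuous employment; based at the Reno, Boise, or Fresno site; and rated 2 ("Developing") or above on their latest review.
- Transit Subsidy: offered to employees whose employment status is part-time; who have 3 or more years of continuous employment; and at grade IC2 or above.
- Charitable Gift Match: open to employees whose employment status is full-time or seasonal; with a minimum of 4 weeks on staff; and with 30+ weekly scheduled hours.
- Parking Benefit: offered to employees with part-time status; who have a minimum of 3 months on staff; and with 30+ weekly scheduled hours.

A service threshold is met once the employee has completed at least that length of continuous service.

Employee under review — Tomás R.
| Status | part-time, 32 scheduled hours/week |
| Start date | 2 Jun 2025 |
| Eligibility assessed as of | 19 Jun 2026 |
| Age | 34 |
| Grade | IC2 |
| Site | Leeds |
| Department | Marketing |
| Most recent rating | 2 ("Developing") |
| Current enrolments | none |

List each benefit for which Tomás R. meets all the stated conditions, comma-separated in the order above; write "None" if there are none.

Service from 2 Jun 2025 to 19 Jun 2026: 382 days.
Travel Insurance — status part-time ✓; 32 hrs/wk ≥ 32 ✓; rating 2 ≥ 2 ✓ → eligible.
Home Office Allowance — service 382 days ≥ 1 month (≈30 days) ✓; dept Marketing ✗ → not eligible.
Bereavement Leave — status part-time ✓; service 382 days ≥ 60 days ✓; rating 2 ≥ 2 ✓; site Leeds ✗ (not Denver or Cork) → not eligible.
Paid Sabbatical — status part-time ✓ (not excluded); service 382 days < 5 years (≈1825 days) ✗ → not eligible.
Medical Plan — status part-time ✗ (requires temporary) → not eligible.
Transit Subsidy — status part-time ✓; service 382 days < 3 years (≈1095 days) ✗ → not eligible.
Charitable Gift Match — status part-time ✗ (requires full-time or seasonal) → not eligible.
Parking Benefit — status part-time ✓; service 382 days ≥ 3 months (≈90 days) ✓; 32 hrs/wk ≥ 30 ✓ → eligible.

Travel Insurance, Parking Benefit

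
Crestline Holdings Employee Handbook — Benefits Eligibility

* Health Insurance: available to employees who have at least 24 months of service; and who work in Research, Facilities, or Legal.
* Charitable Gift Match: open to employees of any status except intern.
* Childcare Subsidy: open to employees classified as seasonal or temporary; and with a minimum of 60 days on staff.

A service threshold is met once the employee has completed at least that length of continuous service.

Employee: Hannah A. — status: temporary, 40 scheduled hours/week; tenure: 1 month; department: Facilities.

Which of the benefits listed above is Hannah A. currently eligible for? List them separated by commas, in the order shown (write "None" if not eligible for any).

Health Insurance — service 1 month < 24 months ✗ → not eligible.
Charitable Gift Match — status temporary ✓ (not excluded) → eligible.
Childcare Subsidy — status temporary ✓; service 1 month < 60 days ✗ → not eligible.

Charitable Gift Match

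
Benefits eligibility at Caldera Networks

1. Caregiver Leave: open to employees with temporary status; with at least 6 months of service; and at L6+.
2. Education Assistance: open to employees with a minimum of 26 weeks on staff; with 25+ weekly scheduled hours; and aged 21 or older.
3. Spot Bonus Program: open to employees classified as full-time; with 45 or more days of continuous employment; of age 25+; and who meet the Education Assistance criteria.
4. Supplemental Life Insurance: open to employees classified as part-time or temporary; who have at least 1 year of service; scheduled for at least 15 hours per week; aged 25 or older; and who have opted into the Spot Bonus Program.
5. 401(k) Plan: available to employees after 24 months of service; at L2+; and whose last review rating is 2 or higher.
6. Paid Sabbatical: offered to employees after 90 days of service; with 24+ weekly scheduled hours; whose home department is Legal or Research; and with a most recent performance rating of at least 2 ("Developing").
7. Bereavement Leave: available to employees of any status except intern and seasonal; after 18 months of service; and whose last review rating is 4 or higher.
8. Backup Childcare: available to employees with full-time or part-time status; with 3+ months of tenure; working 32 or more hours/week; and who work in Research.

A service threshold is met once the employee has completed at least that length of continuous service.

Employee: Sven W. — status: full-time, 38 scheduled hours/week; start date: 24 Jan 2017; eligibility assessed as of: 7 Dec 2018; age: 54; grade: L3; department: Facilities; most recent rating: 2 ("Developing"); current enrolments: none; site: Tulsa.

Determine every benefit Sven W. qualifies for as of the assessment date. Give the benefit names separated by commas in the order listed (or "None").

Education Assistance, Spot Bonus Program

Service from 24 Jan 2017 to 7 Dec 2018: 682 days.
Caregiver Leave — status full-time ✗ (requires temporary) → not eligible.
Education Assistance — service 682 days ≥ 26 weeks (≈182 days) ✓; 38 hrs/wk ≥ 25 ✓; age 54 ≥ 21 ✓ → eligible.
Spot Bonus Program — status full-time ✓; service 682 days ≥ 45 days ✓; age 54 ≥ 25 ✓; eligible for Education Assistance ✓ → eligible.
Supplemental Life Insurance — status full-time ✗ (requires part-time or temporary) → not eligible.
401(k) Plan — service 682 days < 24 months (≈720 days) ✗ → not eligible.
Paid Sabbatical — service 682 days ≥ 90 days ✓; 38 hrs/wk ≥ 24 ✓; dept Facilities ✗ → not eligible.
Bereavement Leave — status full-time ✓ (not excluded); service 682 days ≥ 18 months (≈540 days) ✓; rating 2 < 4 ✗ → not eligible.
Backup Childcare — status full-time ✓; service 682 days ≥ 3 months (≈90 days) ✓; 38 hrs/wk ≥ 32 ✓; dept Facilities ✗ → not eligible.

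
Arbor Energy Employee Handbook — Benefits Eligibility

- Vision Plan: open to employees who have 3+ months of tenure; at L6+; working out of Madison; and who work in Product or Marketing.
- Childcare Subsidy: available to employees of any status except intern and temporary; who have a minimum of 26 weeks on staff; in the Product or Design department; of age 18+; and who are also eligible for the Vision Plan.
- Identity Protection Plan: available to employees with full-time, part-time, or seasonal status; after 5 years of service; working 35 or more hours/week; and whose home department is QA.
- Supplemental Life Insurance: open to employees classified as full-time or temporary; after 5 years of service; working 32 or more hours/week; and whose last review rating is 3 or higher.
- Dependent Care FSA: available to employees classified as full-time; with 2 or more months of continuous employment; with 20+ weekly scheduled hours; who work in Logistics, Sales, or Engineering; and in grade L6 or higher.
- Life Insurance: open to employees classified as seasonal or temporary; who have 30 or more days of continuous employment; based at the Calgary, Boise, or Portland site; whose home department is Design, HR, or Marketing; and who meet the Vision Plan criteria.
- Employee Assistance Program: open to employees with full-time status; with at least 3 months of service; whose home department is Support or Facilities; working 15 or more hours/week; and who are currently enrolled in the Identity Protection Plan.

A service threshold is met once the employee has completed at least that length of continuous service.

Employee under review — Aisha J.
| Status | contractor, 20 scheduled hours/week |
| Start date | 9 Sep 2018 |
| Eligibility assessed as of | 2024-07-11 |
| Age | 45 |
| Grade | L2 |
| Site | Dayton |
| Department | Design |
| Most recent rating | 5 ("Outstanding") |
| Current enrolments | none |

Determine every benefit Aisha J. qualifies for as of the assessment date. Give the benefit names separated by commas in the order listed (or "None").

Service from 9 Sep 2018 to 2024-07-11: 2132 days.
Vision Plan — service 2132 days ≥ 3 months (≈90 days) ✓; grade L2 < L6 ✗ → not eligible.
Childcare Subsidy — status contractor ✓ (not excluded); service 2132 days ≥ 26 weeks (≈182 days) ✓; dept Design ✓; age 45 ≥ 18 ✓; not eligible for Vision Plan ✗ → not eligible.
Identity Protection Plan — status contractor ✗ (requires full-time, part-time, or seasonal) → not eligible.
Supplemental Life Insurance — status contractor ✗ (requires full-time or temporary) → not eligible.
Dependent Care FSA — status contractor ✗ (requires full-time) → not eligible.
Life Insurance — status contractor ✗ (requires seasonal or temporary) → not eligible.
Employee Assistance Program — status contractor ✗ (requires full-time) → not eligible.

None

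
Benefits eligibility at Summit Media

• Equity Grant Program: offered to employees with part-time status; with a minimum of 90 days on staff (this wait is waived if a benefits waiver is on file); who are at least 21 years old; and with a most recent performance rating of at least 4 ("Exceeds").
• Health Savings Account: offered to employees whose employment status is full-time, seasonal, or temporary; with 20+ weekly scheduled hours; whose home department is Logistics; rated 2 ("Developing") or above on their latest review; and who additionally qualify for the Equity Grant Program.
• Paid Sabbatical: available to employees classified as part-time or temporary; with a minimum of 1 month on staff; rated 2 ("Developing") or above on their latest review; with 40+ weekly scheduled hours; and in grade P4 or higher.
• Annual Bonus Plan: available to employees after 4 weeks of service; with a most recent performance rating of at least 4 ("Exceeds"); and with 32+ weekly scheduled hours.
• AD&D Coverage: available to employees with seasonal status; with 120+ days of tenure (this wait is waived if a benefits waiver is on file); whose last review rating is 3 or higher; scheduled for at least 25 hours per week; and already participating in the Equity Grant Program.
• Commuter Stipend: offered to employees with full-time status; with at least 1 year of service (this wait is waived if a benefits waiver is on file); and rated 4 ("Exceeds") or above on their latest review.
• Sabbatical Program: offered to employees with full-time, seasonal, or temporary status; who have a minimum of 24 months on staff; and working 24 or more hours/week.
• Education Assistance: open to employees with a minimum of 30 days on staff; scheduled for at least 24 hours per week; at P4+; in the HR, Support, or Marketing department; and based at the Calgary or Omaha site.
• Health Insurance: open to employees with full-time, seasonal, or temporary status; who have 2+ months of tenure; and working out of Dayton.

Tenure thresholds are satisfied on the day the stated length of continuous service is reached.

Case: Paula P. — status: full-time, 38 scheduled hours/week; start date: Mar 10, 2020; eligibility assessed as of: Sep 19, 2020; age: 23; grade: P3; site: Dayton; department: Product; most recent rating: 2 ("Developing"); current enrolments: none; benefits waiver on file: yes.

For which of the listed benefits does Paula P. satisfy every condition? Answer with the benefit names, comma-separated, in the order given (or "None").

Health Insurance

Service from Mar 10, 2020 to Sep 19, 2020: 193 days.
Equity Grant Program — status full-time ✗ (requires part-time) → not eligible.
Health Savings Account — status full-time ✓; 38 hrs/wk ≥ 20 ✓; dept Product ✗ → not eligible.
Paid Sabbatical — status full-time ✗ (requires part-time or temporary) → not eligible.
Annual Bonus Plan — service 193 days ≥ 4 weeks (≈28 days) ✓; rating 2 < 4 ✗ → not eligible.
AD&D Coverage — status full-time ✗ (requires seasonal) → not eligible.
Commuter Stipend — status full-time ✓; benefits waiver on file ✓; rating 2 < 4 ✗ → not eligible.
Sabbatical Program — status full-time ✓; service 193 days < 24 months (≈720 days) ✗ → not eligible.
Education Assistance — service 193 days ≥ 30 days ✓; 38 hrs/wk ≥ 24 ✓; grade P3 < P4 ✗ → not eligible.
Health Insurance — status full-time ✓; service 193 days ≥ 2 months (≈60 days) ✓; site Dayton ✓ → eligible.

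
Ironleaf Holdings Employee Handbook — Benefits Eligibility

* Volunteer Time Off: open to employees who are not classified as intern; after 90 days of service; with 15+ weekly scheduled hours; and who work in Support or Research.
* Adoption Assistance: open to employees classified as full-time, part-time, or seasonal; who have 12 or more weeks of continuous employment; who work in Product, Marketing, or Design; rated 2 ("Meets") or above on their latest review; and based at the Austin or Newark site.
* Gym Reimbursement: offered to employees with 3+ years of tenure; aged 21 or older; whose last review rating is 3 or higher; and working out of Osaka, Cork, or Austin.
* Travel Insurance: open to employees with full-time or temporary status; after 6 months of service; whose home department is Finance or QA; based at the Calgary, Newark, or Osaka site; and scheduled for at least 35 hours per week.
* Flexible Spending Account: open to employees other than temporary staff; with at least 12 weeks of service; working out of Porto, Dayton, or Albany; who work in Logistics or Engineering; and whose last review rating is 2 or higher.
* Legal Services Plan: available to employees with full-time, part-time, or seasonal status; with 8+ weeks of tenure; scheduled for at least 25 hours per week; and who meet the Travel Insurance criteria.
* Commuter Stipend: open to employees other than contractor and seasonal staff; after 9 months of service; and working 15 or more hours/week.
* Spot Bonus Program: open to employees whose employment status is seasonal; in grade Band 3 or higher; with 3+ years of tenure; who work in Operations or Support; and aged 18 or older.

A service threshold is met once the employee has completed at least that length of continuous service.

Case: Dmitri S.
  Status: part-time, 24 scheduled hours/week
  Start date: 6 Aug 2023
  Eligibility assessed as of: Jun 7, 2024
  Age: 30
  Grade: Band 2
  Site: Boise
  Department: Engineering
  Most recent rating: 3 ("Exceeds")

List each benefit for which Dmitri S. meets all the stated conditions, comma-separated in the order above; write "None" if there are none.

Service from 6 Aug 2023 to Jun 7, 2024: 306 days.
Volunteer Time Off — status part-time ✓ (not excluded); service 306 days ≥ 90 days ✓; 24 hrs/wk ≥ 15 ✓; dept Engineering ✗ → not eligible.
Adoption Assistance — status part-time ✓; service 306 days ≥ 12 weeks (≈84 days) ✓; dept Engineering ✗ → not eligible.
Gym Reimbursement — service 306 days < 3 years (≈1095 days) ✗ → not eligible.
Travel Insurance — status part-time ✗ (requires full-time or temporary) → not eligible.
Flexible Spending Account — status part-time ✓ (not excluded); service 306 days ≥ 12 weeks (≈84 days) ✓; site Boise ✗ (not Porto, Dayton, or Albany) → not eligible.
Legal Services Plan — status part-time ✓; service 306 days ≥ 8 weeks (≈56 days) ✓; 24 hrs/wk < 25 ✗ → not eligible.
Commuter Stipend — status part-time ✓ (not excluded); service 306 days ≥ 9 months (≈270 days) ✓; 24 hrs/wk ≥ 15 ✓ → eligible.
Spot Bonus Program — status part-time ✗ (requires seasonal) → not eligible.

Commuter Stipend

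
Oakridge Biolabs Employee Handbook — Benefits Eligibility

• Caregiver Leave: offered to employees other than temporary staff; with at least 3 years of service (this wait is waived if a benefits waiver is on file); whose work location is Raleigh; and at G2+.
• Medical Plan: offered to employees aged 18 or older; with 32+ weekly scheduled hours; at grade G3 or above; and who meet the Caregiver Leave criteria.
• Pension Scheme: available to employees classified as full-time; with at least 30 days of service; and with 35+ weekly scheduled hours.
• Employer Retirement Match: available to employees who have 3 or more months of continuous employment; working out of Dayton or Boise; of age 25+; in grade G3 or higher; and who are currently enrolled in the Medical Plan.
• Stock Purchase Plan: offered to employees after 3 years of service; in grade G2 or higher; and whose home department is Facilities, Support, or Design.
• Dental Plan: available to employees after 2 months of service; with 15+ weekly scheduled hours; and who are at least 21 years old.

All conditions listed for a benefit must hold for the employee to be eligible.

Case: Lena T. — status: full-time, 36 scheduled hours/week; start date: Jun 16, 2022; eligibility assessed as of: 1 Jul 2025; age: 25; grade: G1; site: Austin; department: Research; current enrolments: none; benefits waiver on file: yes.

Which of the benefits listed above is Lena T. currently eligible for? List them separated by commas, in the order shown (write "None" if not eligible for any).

Pension Scheme, Dental Plan

Service from Jun 16, 2022 to 1 Jul 2025: 1111 days.
Caregiver Leave — status full-time ✓ (not excluded); benefits waiver on file ✓; site Austin ✗ (not Raleigh) → not eligible.
Medical Plan — age 25 ≥ 18 ✓; 36 hrs/wk ≥ 32 ✓; grade G1 < G3 ✗ → not eligible.
Pension Scheme — status full-time ✓; service 1111 days ≥ 30 days ✓; 36 hrs/wk ≥ 35 ✓ → eligible.
Employer Retirement Match — service 1111 days ≥ 3 months (≈90 days) ✓; site Austin ✗ (not Dayton or Boise) → not eligible.
Stock Purchase Plan — service 1111 days ≥ 3 years (≈1095 days) ✓; grade G1 < G2 ✗ → not eligible.
Dental Plan — service 1111 days ≥ 2 months (≈60 days) ✓; 36 hrs/wk ≥ 15 ✓; age 25 ≥ 21 ✓ → eligible.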